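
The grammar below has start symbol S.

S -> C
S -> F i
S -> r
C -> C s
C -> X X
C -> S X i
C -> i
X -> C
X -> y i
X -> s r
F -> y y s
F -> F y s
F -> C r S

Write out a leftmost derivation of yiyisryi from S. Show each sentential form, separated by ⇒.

S ⇒ C ⇒ XX ⇒ CX ⇒ XXX ⇒ yiXX ⇒ yiyiX ⇒ yiyiC ⇒ yiyiXX ⇒ yiyisrX ⇒ yiyisryi

S ⇒ C   [S -> C]
C ⇒ XX   [C -> X X]
XX ⇒ CX   [X -> C]
CX ⇒ XXX   [C -> X X]
XXX ⇒ yiXX   [X -> y i]
yiXX ⇒ yiyiX   [X -> y i]
yiyiX ⇒ yiyiC   [X -> C]
yiyiC ⇒ yiyiXX   [C -> X X]
yiyiXX ⇒ yiyisrX   [X -> s r]
yiyisrX ⇒ yiyisryi   [X -> y i]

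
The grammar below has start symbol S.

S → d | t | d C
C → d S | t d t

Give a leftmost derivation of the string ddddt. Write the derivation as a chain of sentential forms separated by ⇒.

S ⇒ dC ⇒ ddS ⇒ dddC ⇒ ddddS ⇒ ddddt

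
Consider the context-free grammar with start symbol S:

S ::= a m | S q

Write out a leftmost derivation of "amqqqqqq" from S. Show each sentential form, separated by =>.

S => Sq   [S ::= S q]
Sq => Sqq   [S ::= S q]
Sqq => Sqqq   [S ::= S q]
Sqqq => Sqqqq   [S ::= S q]
Sqqqq => Sqqqqq   [S ::= S q]
Sqqqqq => Sqqqqqq   [S ::= S q]
Sqqqqqq => amqqqqqq   [S ::= a m]

S => Sq => Sqq => Sqqq => Sqqqq => Sqqqqq => Sqqqqqq => amqqqqqq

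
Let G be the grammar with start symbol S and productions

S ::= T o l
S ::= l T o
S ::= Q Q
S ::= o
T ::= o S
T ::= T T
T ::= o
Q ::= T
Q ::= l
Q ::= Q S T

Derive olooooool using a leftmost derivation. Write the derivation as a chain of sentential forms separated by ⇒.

S ⇒ QQ ⇒ QSTQ ⇒ QSTSTQ ⇒ TSTSTQ ⇒ oSSTSTQ ⇒ olToSTSTQ ⇒ olooSTSTQ ⇒ oloooTSTQ ⇒ olooooSTQ ⇒ oloooooTQ ⇒ olooooooQ ⇒ olooooool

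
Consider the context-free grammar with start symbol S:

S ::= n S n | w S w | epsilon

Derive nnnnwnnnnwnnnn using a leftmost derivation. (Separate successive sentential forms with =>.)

S=>nSn=>nnSnn=>nnnSnnn=>nnnnSnnnn=>nnnnwSwnnnn=>nnnnwnSnwnnnn=>nnnnwnnSnnwnnnn=>nnnnwnnnnwnnnn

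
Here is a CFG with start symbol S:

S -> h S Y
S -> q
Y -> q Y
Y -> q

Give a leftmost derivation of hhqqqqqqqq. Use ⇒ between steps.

S ⇒ hSY ⇒ hhSYY ⇒ hhqYY ⇒ hhqqYY ⇒ hhqqqYY ⇒ hhqqqqY ⇒ hhqqqqqY ⇒ hhqqqqqqY ⇒ hhqqqqqqqY ⇒ hhqqqqqqqq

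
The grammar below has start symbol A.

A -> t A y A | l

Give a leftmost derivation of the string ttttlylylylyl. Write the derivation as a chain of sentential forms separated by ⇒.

A ⇒ tAyA ⇒ ttAyAyA ⇒ tttAyAyAyA ⇒ ttttAyAyAyAyA ⇒ ttttlyAyAyAyA ⇒ ttttlylyAyAyA ⇒ ttttlylylyAyA ⇒ ttttlylylylyA ⇒ ttttlylylylyl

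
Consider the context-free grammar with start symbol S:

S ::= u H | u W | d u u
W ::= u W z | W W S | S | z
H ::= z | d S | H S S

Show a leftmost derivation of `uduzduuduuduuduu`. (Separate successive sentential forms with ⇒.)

S⇒uH⇒uHSS⇒uHSSSS⇒udSSSSS⇒uduWSSSS⇒uduzSSSS⇒uduzduuSSS⇒uduzduuduuSS⇒uduzduuduuduuS⇒uduzduuduuduuduu

S ⇒ uH   [S ::= u H]
uH ⇒ uHSS   [H ::= H S S]
uHSS ⇒ uHSSSS   [H ::= H S S]
uHSSSS ⇒ udSSSSS   [H ::= d S]
udSSSSS ⇒ uduWSSSS   [S ::= u W]
uduWSSSS ⇒ uduzSSSS   [W ::= z]
uduzSSSS ⇒ uduzduuSSS   [S ::= d u u]
uduzduuSSS ⇒ uduzduuduuSS   [S ::= d u u]
uduzduuduuSS ⇒ uduzduuduuduuS   [S ::= d u u]
uduzduuduuduuS ⇒ uduzduuduuduuduu   [S ::= d u u]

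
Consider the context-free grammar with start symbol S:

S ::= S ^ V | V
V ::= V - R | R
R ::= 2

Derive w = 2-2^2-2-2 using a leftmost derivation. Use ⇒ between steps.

S ⇒ S^V ⇒ V^V ⇒ V-R^V ⇒ R-R^V ⇒ 2-R^V ⇒ 2-2^V ⇒ 2-2^V-R ⇒ 2-2^V-R-R ⇒ 2-2^R-R-R ⇒ 2-2^2-R-R ⇒ 2-2^2-2-R ⇒ 2-2^2-2-2

S ⇒ S^V   [S ::= S ^ V]
S^V ⇒ V^V   [S ::= V]
V^V ⇒ V-R^V   [V ::= V - R]
V-R^V ⇒ R-R^V   [V ::= R]
R-R^V ⇒ 2-R^V   [R ::= 2]
2-R^V ⇒ 2-2^V   [R ::= 2]
2-2^V ⇒ 2-2^V-R   [V ::= V - R]
2-2^V-R ⇒ 2-2^V-R-R   [V ::= V - R]
2-2^V-R-R ⇒ 2-2^R-R-R   [V ::= R]
2-2^R-R-R ⇒ 2-2^2-R-R   [R ::= 2]
2-2^2-R-R ⇒ 2-2^2-2-R   [R ::= 2]
2-2^2-2-R ⇒ 2-2^2-2-2   [R ::= 2]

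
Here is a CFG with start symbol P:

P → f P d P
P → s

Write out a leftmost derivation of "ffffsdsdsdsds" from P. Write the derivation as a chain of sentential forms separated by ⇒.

P ⇒ fPdP   [P → f P d P]
fPdP ⇒ ffPdPdP   [P → f P d P]
ffPdPdP ⇒ fffPdPdPdP   [P → f P d P]
fffPdPdPdP ⇒ ffffPdPdPdPdP   [P → f P d P]
ffffPdPdPdPdP ⇒ ffffsdPdPdPdP   [P → s]
ffffsdPdPdPdP ⇒ ffffsdsdPdPdP   [P → s]
ffffsdsdPdPdP ⇒ ffffsdsdsdPdP   [P → s]
ffffsdsdsdPdP ⇒ ffffsdsdsdsdP   [P → s]
ffffsdsdsdsdP ⇒ ffffsdsdsdsds   [P → s]

P⇒fPdP⇒ffPdPdP⇒fffPdPdPdP⇒ffffPdPdPdPdP⇒ffffsdPdPdPdP⇒ffffsdsdPdPdP⇒ffffsdsdsdPdP⇒ffffsdsdsdsdP⇒ffffsdsdsdsds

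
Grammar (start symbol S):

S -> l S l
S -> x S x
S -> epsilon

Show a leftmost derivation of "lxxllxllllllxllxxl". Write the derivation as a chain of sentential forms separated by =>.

S => lSl => lxSxl => lxxSxxl => lxxlSlxxl => lxxllSllxxl => lxxllxSxllxxl => lxxllxlSlxllxxl => lxxllxllSllxllxxl => lxxllxlllSlllxllxxl => lxxllxllllllxllxxl

S => lSl   [S -> l S l]
lSl => lxSxl   [S -> x S x]
lxSxl => lxxSxxl   [S -> x S x]
lxxSxxl => lxxlSlxxl   [S -> l S l]
lxxlSlxxl => lxxllSllxxl   [S -> l S l]
lxxllSllxxl => lxxllxSxllxxl   [S -> x S x]
lxxllxSxllxxl => lxxllxlSlxllxxl   [S -> l S l]
lxxllxlSlxllxxl => lxxllxllSllxllxxl   [S -> l S l]
lxxllxllSllxllxxl => lxxllxlllSlllxllxxl   [S -> l S l]
lxxllxlllSlllxllxxl => lxxllxllllllxllxxl   [S -> epsilon]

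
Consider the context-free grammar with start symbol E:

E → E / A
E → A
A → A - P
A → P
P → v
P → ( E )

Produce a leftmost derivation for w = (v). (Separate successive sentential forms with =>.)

E=>A=>P=>(E)=>(A)=>(P)=>(v)

E => A   [E → A]
A => P   [A → P]
P => (E)   [P → ( E )]
(E) => (A)   [E → A]
(A) => (P)   [A → P]
(P) => (v)   [P → v]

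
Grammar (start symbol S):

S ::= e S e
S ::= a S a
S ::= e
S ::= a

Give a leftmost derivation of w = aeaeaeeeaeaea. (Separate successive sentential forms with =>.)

S => aSa   [S ::= a S a]
aSa => aeSea   [S ::= e S e]
aeSea => aeaSaea   [S ::= a S a]
aeaSaea => aeaeSeaea   [S ::= e S e]
aeaeSeaea => aeaeaSaeaea   [S ::= a S a]
aeaeaSaeaea => aeaeaeSeaeaea   [S ::= e S e]
aeaeaeSeaeaea => aeaeaeeeaeaea   [S ::= e]

S=>aSa=>aeSea=>aeaSaea=>aeaeSeaea=>aeaeaSaeaea=>aeaeaeSeaeaea=>aeaeaeeeaeaea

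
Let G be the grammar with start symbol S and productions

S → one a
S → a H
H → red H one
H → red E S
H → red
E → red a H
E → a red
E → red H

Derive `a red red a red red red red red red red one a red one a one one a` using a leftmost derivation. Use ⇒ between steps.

S ⇒ a H ⇒ a red E S ⇒ a red red a H S ⇒ a red red a red H one S ⇒ a red red a red red E S one S ⇒ a red red a red red red H S one S ⇒ a red red a red red red red E S S one S ⇒ a red red a red red red red red H S S one S ⇒ a red red a red red red red red red H one S S one S ⇒ a red red a red red red red red red red one S S one S ⇒ a red red a red red red red red red red one a H S one S ⇒ a red red a red red red red red red red one a red S one S ⇒ a red red a red red red red red red red one a red one a one S ⇒ a red red a red red red red red red red one a red one a one one a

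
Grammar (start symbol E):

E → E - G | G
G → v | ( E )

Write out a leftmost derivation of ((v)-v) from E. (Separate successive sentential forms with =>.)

E => G   [E → G]
G => (E)   [G → ( E )]
(E) => (E-G)   [E → E - G]
(E-G) => (G-G)   [E → G]
(G-G) => ((E)-G)   [G → ( E )]
((E)-G) => ((G)-G)   [E → G]
((G)-G) => ((v)-G)   [G → v]
((v)-G) => ((v)-v)   [G → v]

E=>G=>(E)=>(E-G)=>(G-G)=>((E)-G)=>((G)-G)=>((v)-G)=>((v)-v)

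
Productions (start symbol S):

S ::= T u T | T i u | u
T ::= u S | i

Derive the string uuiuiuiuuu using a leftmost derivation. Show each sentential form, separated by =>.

S => TuT => uSuT => uTuTuT => uuSuTuT => uuTuTuTuT => uuiuTuTuT => uuiuiuTuT => uuiuiuiuT => uuiuiuiuuS => uuiuiuiuuu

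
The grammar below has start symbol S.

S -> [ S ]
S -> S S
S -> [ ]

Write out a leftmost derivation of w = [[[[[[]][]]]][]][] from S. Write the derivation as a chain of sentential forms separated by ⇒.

S ⇒ SS ⇒ [S]S ⇒ [SS]S ⇒ [[S]S]S ⇒ [[[S]]S]S ⇒ [[[[S]]]S]S ⇒ [[[[SS]]]S]S ⇒ [[[[[S]S]]]S]S ⇒ [[[[[[]]S]]]S]S ⇒ [[[[[[]][]]]]S]S ⇒ [[[[[[]][]]]][]]S ⇒ [[[[[[]][]]]][]][]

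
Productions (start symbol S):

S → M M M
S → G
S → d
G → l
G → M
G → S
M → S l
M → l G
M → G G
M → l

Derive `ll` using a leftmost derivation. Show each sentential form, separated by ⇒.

S ⇒ G   [S → G]
G ⇒ M   [G → M]
M ⇒ Sl   [M → S l]
Sl ⇒ Gl   [S → G]
Gl ⇒ Ml   [G → M]
Ml ⇒ ll   [M → l]

S ⇒ G ⇒ M ⇒ Sl ⇒ Gl ⇒ Ml ⇒ ll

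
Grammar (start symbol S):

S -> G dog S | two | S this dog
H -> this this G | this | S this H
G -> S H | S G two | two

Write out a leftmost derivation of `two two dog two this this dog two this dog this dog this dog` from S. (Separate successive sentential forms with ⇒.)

S ⇒ S this dog ⇒ S this dog this dog ⇒ S this dog this dog this dog ⇒ G dog S this dog this dog this dog ⇒ S H dog S this dog this dog this dog ⇒ two H dog S this dog this dog this dog ⇒ two S this H dog S this dog this dog this dog ⇒ two G dog S this H dog S this dog this dog this dog ⇒ two two dog S this H dog S this dog this dog this dog ⇒ two two dog two this H dog S this dog this dog this dog ⇒ two two dog two this this dog S this dog this dog this dog ⇒ two two dog two this this dog two this dog this dog this dog

S ⇒ S this dog   [S -> S this dog]
S this dog ⇒ S this dog this dog   [S -> S this dog]
S this dog this dog ⇒ S this dog this dog this dog   [S -> S this dog]
S this dog this dog this dog ⇒ G dog S this dog this dog this dog   [S -> G dog S]
G dog S this dog this dog this dog ⇒ S H dog S this dog this dog this dog   [G -> S H]
S H dog S this dog this dog this dog ⇒ two H dog S this dog this dog this dog   [S -> two]
two H dog S this dog this dog this dog ⇒ two S this H dog S this dog this dog this dog   [H -> S this H]
two S this H dog S this dog this dog this dog ⇒ two G dog S this H dog S this dog this dog this dog   [S -> G dog S]
two G dog S this H dog S this dog this dog this dog ⇒ two two dog S this H dog S this dog this dog this dog   [G -> two]
two two dog S this H dog S this dog this dog this dog ⇒ two two dog two this H dog S this dog this dog this dog   [S -> two]
two two dog two this H dog S this dog this dog this dog ⇒ two two dog two this this dog S this dog this dog this dog   [H -> this]
two two dog two this this dog S this dog this dog this dog ⇒ two two dog two this this dog two this dog this dog this dog   [S -> two]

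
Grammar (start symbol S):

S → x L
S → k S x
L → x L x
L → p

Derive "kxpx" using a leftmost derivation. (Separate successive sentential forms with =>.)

S => kSx => kxLx => kxpx

S => kSx   [S → k S x]
kSx => kxLx   [S → x L]
kxLx => kxpx   [L → p]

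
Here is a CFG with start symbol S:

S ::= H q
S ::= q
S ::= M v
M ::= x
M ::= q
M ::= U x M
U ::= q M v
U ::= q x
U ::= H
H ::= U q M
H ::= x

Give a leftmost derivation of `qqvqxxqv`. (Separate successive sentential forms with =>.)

S => Mv => UxMv => HxMv => UqMxMv => qMvqMxMv => qqvqMxMv => qqvqxxMv => qqvqxxqv

S => Mv   [S ::= M v]
Mv => UxMv   [M ::= U x M]
UxMv => HxMv   [U ::= H]
HxMv => UqMxMv   [H ::= U q M]
UqMxMv => qMvqMxMv   [U ::= q M v]
qMvqMxMv => qqvqMxMv   [M ::= q]
qqvqMxMv => qqvqxxMv   [M ::= x]
qqvqxxMv => qqvqxxqv   [M ::= q]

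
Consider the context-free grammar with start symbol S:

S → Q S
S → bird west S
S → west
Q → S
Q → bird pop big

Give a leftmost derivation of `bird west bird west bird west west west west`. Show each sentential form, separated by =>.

S => bird west S   [S → bird west S]
bird west S => bird west bird west S   [S → bird west S]
bird west bird west S => bird west bird west Q S   [S → Q S]
bird west bird west Q S => bird west bird west S S   [Q → S]
bird west bird west S S => bird west bird west bird west S S   [S → bird west S]
bird west bird west bird west S S => bird west bird west bird west Q S S   [S → Q S]
bird west bird west bird west Q S S => bird west bird west bird west S S S   [Q → S]
bird west bird west bird west S S S => bird west bird west bird west west S S   [S → west]
bird west bird west bird west west S S => bird west bird west bird west west west S   [S → west]
bird west bird west bird west west west S => bird west bird west bird west west west west   [S → west]

S => bird west S => bird west bird west S => bird west bird west Q S => bird west bird west S S => bird west bird west bird west S S => bird west bird west bird west Q S S => bird west bird west bird west S S S => bird west bird west bird west west S S => bird west bird west bird west west west S => bird west bird west bird west west west west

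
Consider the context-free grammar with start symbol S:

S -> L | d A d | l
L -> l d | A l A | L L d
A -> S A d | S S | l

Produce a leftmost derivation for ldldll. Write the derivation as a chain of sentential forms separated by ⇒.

S⇒L⇒AlA⇒SSlA⇒LSlA⇒ldSlA⇒ldLlA⇒ldldlA⇒ldldll

S ⇒ L   [S -> L]
L ⇒ AlA   [L -> A l A]
AlA ⇒ SSlA   [A -> S S]
SSlA ⇒ LSlA   [S -> L]
LSlA ⇒ ldSlA   [L -> l d]
ldSlA ⇒ ldLlA   [S -> L]
ldLlA ⇒ ldldlA   [L -> l d]
ldldlA ⇒ ldldll   [A -> l]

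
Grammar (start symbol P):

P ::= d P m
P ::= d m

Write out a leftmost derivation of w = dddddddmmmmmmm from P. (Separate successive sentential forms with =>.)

P => dPm => ddPmm => dddPmmm => ddddPmmmm => dddddPmmmmm => ddddddPmmmmmm => dddddddmmmmmmm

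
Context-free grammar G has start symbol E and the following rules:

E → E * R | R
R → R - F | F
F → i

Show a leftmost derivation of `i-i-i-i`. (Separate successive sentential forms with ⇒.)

E ⇒ R ⇒ R-F ⇒ R-F-F ⇒ R-F-F-F ⇒ F-F-F-F ⇒ i-F-F-F ⇒ i-i-F-F ⇒ i-i-i-F ⇒ i-i-i-i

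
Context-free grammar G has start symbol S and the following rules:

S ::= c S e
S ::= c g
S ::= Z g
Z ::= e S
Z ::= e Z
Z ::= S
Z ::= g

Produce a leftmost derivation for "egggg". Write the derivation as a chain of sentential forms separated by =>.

S => Zg => eSg => eZgg => eSgg => eZggg => egggg

S => Zg   [S ::= Z g]
Zg => eSg   [Z ::= e S]
eSg => eZgg   [S ::= Z g]
eZgg => eSgg   [Z ::= S]
eSgg => eZggg   [S ::= Z g]
eZggg => egggg   [Z ::= g]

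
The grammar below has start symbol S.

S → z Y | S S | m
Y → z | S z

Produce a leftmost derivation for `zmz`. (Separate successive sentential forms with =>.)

S => zY   [S → z Y]
zY => zSz   [Y → S z]
zSz => zmz   [S → m]

S => zY => zSz => zmz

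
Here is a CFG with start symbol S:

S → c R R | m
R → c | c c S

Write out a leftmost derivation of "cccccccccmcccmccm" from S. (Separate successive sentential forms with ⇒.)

S ⇒ cRR ⇒ cccSR ⇒ ccccRRR ⇒ ccccccSRR ⇒ cccccccRRRR ⇒ cccccccccSRRR ⇒ cccccccccmRRR ⇒ cccccccccmcRR ⇒ cccccccccmcccSR ⇒ cccccccccmcccmR ⇒ cccccccccmcccmccS ⇒ cccccccccmcccmccm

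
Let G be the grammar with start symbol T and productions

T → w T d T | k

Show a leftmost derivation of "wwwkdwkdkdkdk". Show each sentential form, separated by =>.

T => wTdT => wwTdTdT => wwwTdTdTdT => wwwkdTdTdT => wwwkdwTdTdTdT => wwwkdwkdTdTdT => wwwkdwkdkdTdT => wwwkdwkdkdkdT => wwwkdwkdkdkdk

T => wTdT   [T → w T d T]
wTdT => wwTdTdT   [T → w T d T]
wwTdTdT => wwwTdTdTdT   [T → w T d T]
wwwTdTdTdT => wwwkdTdTdT   [T → k]
wwwkdTdTdT => wwwkdwTdTdTdT   [T → w T d T]
wwwkdwTdTdTdT => wwwkdwkdTdTdT   [T → k]
wwwkdwkdTdTdT => wwwkdwkdkdTdT   [T → k]
wwwkdwkdkdTdT => wwwkdwkdkdkdT   [T → k]
wwwkdwkdkdkdT => wwwkdwkdkdkdk   [T → k]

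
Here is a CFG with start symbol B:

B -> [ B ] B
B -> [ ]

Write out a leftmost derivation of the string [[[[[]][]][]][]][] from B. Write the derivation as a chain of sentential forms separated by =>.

B => [B]B => [[B]B]B => [[[B]B]B]B => [[[[B]B]B]B]B => [[[[[]]B]B]B]B => [[[[[]][]]B]B]B => [[[[[]][]][]]B]B => [[[[[]][]][]][]]B => [[[[[]][]][]][]][]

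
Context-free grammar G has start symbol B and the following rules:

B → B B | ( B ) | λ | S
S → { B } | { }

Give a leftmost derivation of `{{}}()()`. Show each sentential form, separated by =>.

B => BB   [B → B B]
BB => BBB   [B → B B]
BBB => BBBB   [B → B B]
BBBB => SBBB   [B → S]
SBBB => {B}BBB   [S → { B }]
{B}BBB => {S}BBB   [B → S]
{S}BBB => {{}}BBB   [S → { }]
{{}}BBB => {{}}(B)BB   [B → ( B )]
{{}}(B)BB => {{}}()BB   [B → λ]
{{}}()BB => {{}}()(B)B   [B → ( B )]
{{}}()(B)B => {{}}()()B   [B → λ]
{{}}()()B => {{}}()()   [B → λ]

B => BB => BBB => BBBB => SBBB => {B}BBB => {S}BBB => {{}}BBB => {{}}(B)BB => {{}}()BB => {{}}()(B)B => {{}}()()B => {{}}()()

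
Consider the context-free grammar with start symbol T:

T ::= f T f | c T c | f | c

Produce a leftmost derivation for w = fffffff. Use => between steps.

T=>fTf=>ffTff=>fffTfff=>fffffff

T => fTf   [T ::= f T f]
fTf => ffTff   [T ::= f T f]
ffTff => fffTfff   [T ::= f T f]
fffTfff => fffffff   [T ::= f]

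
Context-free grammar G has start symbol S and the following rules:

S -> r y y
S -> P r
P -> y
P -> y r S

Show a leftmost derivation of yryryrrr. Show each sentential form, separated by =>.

S=>Pr=>yrSr=>yrPrr=>yryrSrr=>yryrPrrr=>yryryrrr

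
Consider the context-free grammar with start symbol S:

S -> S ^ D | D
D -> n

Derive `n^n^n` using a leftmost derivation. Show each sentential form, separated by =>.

S=>S^D=>S^D^D=>D^D^D=>n^D^D=>n^n^D=>n^n^n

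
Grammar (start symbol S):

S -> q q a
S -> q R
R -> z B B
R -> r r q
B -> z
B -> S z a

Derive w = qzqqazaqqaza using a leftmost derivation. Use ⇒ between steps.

S⇒qR⇒qzBB⇒qzSzaB⇒qzqqazaB⇒qzqqazaSza⇒qzqqazaqqaza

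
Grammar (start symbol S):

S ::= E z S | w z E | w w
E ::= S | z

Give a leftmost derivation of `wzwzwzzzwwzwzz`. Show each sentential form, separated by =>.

S => wzE => wzS => wzEzS => wzSzS => wzwzEzS => wzwzSzS => wzwzwzEzS => wzwzwzSzS => wzwzwzEzSzS => wzwzwzzzSzS => wzwzwzzzwwzS => wzwzwzzzwwzwzE => wzwzwzzzwwzwzz

S => wzE   [S ::= w z E]
wzE => wzS   [E ::= S]
wzS => wzEzS   [S ::= E z S]
wzEzS => wzSzS   [E ::= S]
wzSzS => wzwzEzS   [S ::= w z E]
wzwzEzS => wzwzSzS   [E ::= S]
wzwzSzS => wzwzwzEzS   [S ::= w z E]
wzwzwzEzS => wzwzwzSzS   [E ::= S]
wzwzwzSzS => wzwzwzEzSzS   [S ::= E z S]
wzwzwzEzSzS => wzwzwzzzSzS   [E ::= z]
wzwzwzzzSzS => wzwzwzzzwwzS   [S ::= w w]
wzwzwzzzwwzS => wzwzwzzzwwzwzE   [S ::= w z E]
wzwzwzzzwwzwzE => wzwzwzzzwwzwzz   [E ::= z]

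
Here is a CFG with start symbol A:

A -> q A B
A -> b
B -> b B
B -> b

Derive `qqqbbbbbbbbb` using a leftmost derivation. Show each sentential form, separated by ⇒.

A ⇒ qAB ⇒ qqABB ⇒ qqqABBB ⇒ qqqbBBB ⇒ qqqbbBBB ⇒ qqqbbbBBB ⇒ qqqbbbbBBB ⇒ qqqbbbbbBBB ⇒ qqqbbbbbbBBB ⇒ qqqbbbbbbbBB ⇒ qqqbbbbbbbbB ⇒ qqqbbbbbbbbb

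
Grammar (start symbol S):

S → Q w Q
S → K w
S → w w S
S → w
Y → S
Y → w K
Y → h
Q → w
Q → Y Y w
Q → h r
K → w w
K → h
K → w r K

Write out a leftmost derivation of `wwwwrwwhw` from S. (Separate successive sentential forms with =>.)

S => QwQ => wwQ => wwYYw => wwwKYw => wwwwrKYw => wwwwrwwYw => wwwwrwwhw

S => QwQ   [S → Q w Q]
QwQ => wwQ   [Q → w]
wwQ => wwYYw   [Q → Y Y w]
wwYYw => wwwKYw   [Y → w K]
wwwKYw => wwwwrKYw   [K → w r K]
wwwwrKYw => wwwwrwwYw   [K → w w]
wwwwrwwYw => wwwwrwwhw   [Y → h]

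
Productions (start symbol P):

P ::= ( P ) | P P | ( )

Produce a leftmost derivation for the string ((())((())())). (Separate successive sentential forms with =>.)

P => (P) => (PP) => ((P)P) => ((())P) => ((())(P)) => ((())(PP)) => ((())((P)P)) => ((())((())P)) => ((())((())()))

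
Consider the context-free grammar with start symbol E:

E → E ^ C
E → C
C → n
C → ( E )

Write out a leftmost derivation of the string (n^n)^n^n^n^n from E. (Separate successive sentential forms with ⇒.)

E ⇒ E^C ⇒ E^C^C ⇒ E^C^C^C ⇒ E^C^C^C^C ⇒ C^C^C^C^C ⇒ (E)^C^C^C^C ⇒ (E^C)^C^C^C^C ⇒ (C^C)^C^C^C^C ⇒ (n^C)^C^C^C^C ⇒ (n^n)^C^C^C^C ⇒ (n^n)^n^C^C^C ⇒ (n^n)^n^n^C^C ⇒ (n^n)^n^n^n^C ⇒ (n^n)^n^n^n^n

E ⇒ E^C   [E → E ^ C]
E^C ⇒ E^C^C   [E → E ^ C]
E^C^C ⇒ E^C^C^C   [E → E ^ C]
E^C^C^C ⇒ E^C^C^C^C   [E → E ^ C]
E^C^C^C^C ⇒ C^C^C^C^C   [E → C]
C^C^C^C^C ⇒ (E)^C^C^C^C   [C → ( E )]
(E)^C^C^C^C ⇒ (E^C)^C^C^C^C   [E → E ^ C]
(E^C)^C^C^C^C ⇒ (C^C)^C^C^C^C   [E → C]
(C^C)^C^C^C^C ⇒ (n^C)^C^C^C^C   [C → n]
(n^C)^C^C^C^C ⇒ (n^n)^C^C^C^C   [C → n]
(n^n)^C^C^C^C ⇒ (n^n)^n^C^C^C   [C → n]
(n^n)^n^C^C^C ⇒ (n^n)^n^n^C^C   [C → n]
(n^n)^n^n^C^C ⇒ (n^n)^n^n^n^C   [C → n]
(n^n)^n^n^n^C ⇒ (n^n)^n^n^n^n   [C → n]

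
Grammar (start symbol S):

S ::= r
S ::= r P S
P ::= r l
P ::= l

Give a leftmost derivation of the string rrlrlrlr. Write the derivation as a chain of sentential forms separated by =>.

S => rPS => rrlS => rrlrPS => rrlrlS => rrlrlrPS => rrlrlrlS => rrlrlrlr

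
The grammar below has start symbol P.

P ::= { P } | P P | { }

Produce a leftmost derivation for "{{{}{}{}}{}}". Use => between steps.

P=>{P}=>{PP}=>{{P}P}=>{{PP}P}=>{{PPP}P}=>{{{}PP}P}=>{{{}{}P}P}=>{{{}{}{}}P}=>{{{}{}{}}{}}

P => {P}   [P ::= { P }]
{P} => {PP}   [P ::= P P]
{PP} => {{P}P}   [P ::= { P }]
{{P}P} => {{PP}P}   [P ::= P P]
{{PP}P} => {{PPP}P}   [P ::= P P]
{{PPP}P} => {{{}PP}P}   [P ::= { }]
{{{}PP}P} => {{{}{}P}P}   [P ::= { }]
{{{}{}P}P} => {{{}{}{}}P}   [P ::= { }]
{{{}{}{}}P} => {{{}{}{}}{}}   [P ::= { }]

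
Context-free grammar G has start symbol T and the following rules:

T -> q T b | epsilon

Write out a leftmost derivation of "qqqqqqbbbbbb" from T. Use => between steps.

T=>qTb=>qqTbb=>qqqTbbb=>qqqqTbbbb=>qqqqqTbbbbb=>qqqqqqTbbbbbb=>qqqqqqbbbbbb

T => qTb   [T -> q T b]
qTb => qqTbb   [T -> q T b]
qqTbb => qqqTbbb   [T -> q T b]
qqqTbbb => qqqqTbbbb   [T -> q T b]
qqqqTbbbb => qqqqqTbbbbb   [T -> q T b]
qqqqqTbbbbb => qqqqqqTbbbbbb   [T -> q T b]
qqqqqqTbbbbbb => qqqqqqbbbbbb   [T -> epsilon]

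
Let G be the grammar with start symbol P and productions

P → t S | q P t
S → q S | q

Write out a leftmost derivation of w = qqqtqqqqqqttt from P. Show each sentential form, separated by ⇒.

P ⇒ qPt   [P → q P t]
qPt ⇒ qqPtt   [P → q P t]
qqPtt ⇒ qqqPttt   [P → q P t]
qqqPttt ⇒ qqqtSttt   [P → t S]
qqqtSttt ⇒ qqqtqSttt   [S → q S]
qqqtqSttt ⇒ qqqtqqSttt   [S → q S]
qqqtqqSttt ⇒ qqqtqqqSttt   [S → q S]
qqqtqqqSttt ⇒ qqqtqqqqSttt   [S → q S]
qqqtqqqqSttt ⇒ qqqtqqqqqSttt   [S → q S]
qqqtqqqqqSttt ⇒ qqqtqqqqqqttt   [S → q]

P ⇒ qPt ⇒ qqPtt ⇒ qqqPttt ⇒ qqqtSttt ⇒ qqqtqSttt ⇒ qqqtqqSttt ⇒ qqqtqqqSttt ⇒ qqqtqqqqSttt ⇒ qqqtqqqqqSttt ⇒ qqqtqqqqqqttt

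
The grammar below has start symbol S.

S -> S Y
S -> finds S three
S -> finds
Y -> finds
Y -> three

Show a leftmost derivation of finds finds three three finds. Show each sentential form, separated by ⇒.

S ⇒ S Y   [S -> S Y]
S Y ⇒ finds S three Y   [S -> finds S three]
finds S three Y ⇒ finds S Y three Y   [S -> S Y]
finds S Y three Y ⇒ finds finds Y three Y   [S -> finds]
finds finds Y three Y ⇒ finds finds three three Y   [Y -> three]
finds finds three three Y ⇒ finds finds three three finds   [Y -> finds]

S ⇒ S Y ⇒ finds S three Y ⇒ finds S Y three Y ⇒ finds finds Y three Y ⇒ finds finds three three Y ⇒ finds finds three three finds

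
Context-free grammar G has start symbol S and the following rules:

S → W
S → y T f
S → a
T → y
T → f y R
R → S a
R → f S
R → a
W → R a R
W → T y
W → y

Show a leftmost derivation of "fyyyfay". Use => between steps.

S => W   [S → W]
W => Ty   [W → T y]
Ty => fyRy   [T → f y R]
fyRy => fySay   [R → S a]
fySay => fyyTfay   [S → y T f]
fyyTfay => fyyyfay   [T → y]

S => W => Ty => fyRy => fySay => fyyTfay => fyyyfay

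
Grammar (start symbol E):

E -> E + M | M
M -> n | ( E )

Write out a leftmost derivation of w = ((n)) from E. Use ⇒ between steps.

E ⇒ M ⇒ (E) ⇒ (M) ⇒ ((E)) ⇒ ((M)) ⇒ ((n))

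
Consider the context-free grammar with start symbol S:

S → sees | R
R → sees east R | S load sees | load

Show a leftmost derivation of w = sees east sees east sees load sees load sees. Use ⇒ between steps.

S ⇒ R ⇒ sees east R ⇒ sees east S load sees ⇒ sees east R load sees ⇒ sees east sees east R load sees ⇒ sees east sees east S load sees load sees ⇒ sees east sees east sees load sees load sees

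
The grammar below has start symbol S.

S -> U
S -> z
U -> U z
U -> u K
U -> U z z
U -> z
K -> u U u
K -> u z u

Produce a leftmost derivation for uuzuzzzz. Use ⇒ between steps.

S ⇒ U   [S -> U]
U ⇒ Uz   [U -> U z]
Uz ⇒ Uzzz   [U -> U z z]
Uzzz ⇒ Uzzzz   [U -> U z]
Uzzzz ⇒ uKzzzz   [U -> u K]
uKzzzz ⇒ uuUuzzzz   [K -> u U u]
uuUuzzzz ⇒ uuzuzzzz   [U -> z]

S⇒U⇒Uz⇒Uzzz⇒Uzzzz⇒uKzzzz⇒uuUuzzzz⇒uuzuzzzz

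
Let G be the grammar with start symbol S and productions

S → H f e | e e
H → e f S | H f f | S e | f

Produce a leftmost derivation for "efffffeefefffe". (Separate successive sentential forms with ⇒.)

S ⇒ Hfe   [S → H f e]
Hfe ⇒ Hfffe   [H → H f f]
Hfffe ⇒ efSfffe   [H → e f S]
efSfffe ⇒ efHfefffe   [S → H f e]
efHfefffe ⇒ efSefefffe   [H → S e]
efSefefffe ⇒ efHfeefefffe   [S → H f e]
efHfeefefffe ⇒ efHfffeefefffe   [H → H f f]
efHfffeefefffe ⇒ efffffeefefffe   [H → f]

S ⇒ Hfe ⇒ Hfffe ⇒ efSfffe ⇒ efHfefffe ⇒ efSefefffe ⇒ efHfeefefffe ⇒ efHfffeefefffe ⇒ efffffeefefffe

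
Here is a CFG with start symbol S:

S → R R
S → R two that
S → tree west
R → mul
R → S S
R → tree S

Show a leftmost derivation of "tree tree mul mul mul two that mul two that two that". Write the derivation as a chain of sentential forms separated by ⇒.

S ⇒ R two that   [S → R two that]
R two that ⇒ tree S two that   [R → tree S]
tree S two that ⇒ tree R two that two that   [S → R two that]
tree R two that two that ⇒ tree tree S two that two that   [R → tree S]
tree tree S two that two that ⇒ tree tree R R two that two that   [S → R R]
tree tree R R two that two that ⇒ tree tree S S R two that two that   [R → S S]
tree tree S S R two that two that ⇒ tree tree R R S R two that two that   [S → R R]
tree tree R R S R two that two that ⇒ tree tree mul R S R two that two that   [R → mul]
tree tree mul R S R two that two that ⇒ tree tree mul mul S R two that two that   [R → mul]
tree tree mul mul S R two that two that ⇒ tree tree mul mul R two that R two that two that   [S → R two that]
tree tree mul mul R two that R two that two that ⇒ tree tree mul mul mul two that R two that two that   [R → mul]
tree tree mul mul mul two that R two that two that ⇒ tree tree mul mul mul two that mul two that two that   [R → mul]

S ⇒ R two that ⇒ tree S two that ⇒ tree R two that two that ⇒ tree tree S two that two that ⇒ tree tree R R two that two that ⇒ tree tree S S R two that two that ⇒ tree tree R R S R two that two that ⇒ tree tree mul R S R two that two that ⇒ tree tree mul mul S R two that two that ⇒ tree tree mul mul R two that R two that two that ⇒ tree tree mul mul mul two that R two that two that ⇒ tree tree mul mul mul two that mul two that two that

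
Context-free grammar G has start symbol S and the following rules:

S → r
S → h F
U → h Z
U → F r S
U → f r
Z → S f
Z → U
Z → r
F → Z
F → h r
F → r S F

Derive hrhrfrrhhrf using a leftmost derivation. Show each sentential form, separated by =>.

S => hF   [S → h F]
hF => hrSF   [F → r S F]
hrSF => hrhFF   [S → h F]
hrhFF => hrhZF   [F → Z]
hrhZF => hrhSfF   [Z → S f]
hrhSfF => hrhrfF   [S → r]
hrhrfF => hrhrfrSF   [F → r S F]
hrhrfrSF => hrhrfrrF   [S → r]
hrhrfrrF => hrhrfrrZ   [F → Z]
hrhrfrrZ => hrhrfrrSf   [Z → S f]
hrhrfrrSf => hrhrfrrhFf   [S → h F]
hrhrfrrhFf => hrhrfrrhhrf   [F → h r]

S => hF => hrSF => hrhFF => hrhZF => hrhSfF => hrhrfF => hrhrfrSF => hrhrfrrF => hrhrfrrZ => hrhrfrrSf => hrhrfrrhFf => hrhrfrrhhrf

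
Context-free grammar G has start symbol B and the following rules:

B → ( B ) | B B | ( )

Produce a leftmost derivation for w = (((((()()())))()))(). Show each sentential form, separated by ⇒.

B ⇒ BB   [B → B B]
BB ⇒ (B)B   [B → ( B )]
(B)B ⇒ ((B))B   [B → ( B )]
((B))B ⇒ ((BB))B   [B → B B]
((BB))B ⇒ (((B)B))B   [B → ( B )]
(((B)B))B ⇒ ((((B))B))B   [B → ( B )]
((((B))B))B ⇒ (((((B)))B))B   [B → ( B )]
(((((B)))B))B ⇒ (((((BB)))B))B   [B → B B]
(((((BB)))B))B ⇒ (((((BBB)))B))B   [B → B B]
(((((BBB)))B))B ⇒ (((((()BB)))B))B   [B → ( )]
(((((()BB)))B))B ⇒ (((((()()B)))B))B   [B → ( )]
(((((()()B)))B))B ⇒ (((((()()())))B))B   [B → ( )]
(((((()()())))B))B ⇒ (((((()()())))()))B   [B → ( )]
(((((()()())))()))B ⇒ (((((()()())))()))()   [B → ( )]

B⇒BB⇒(B)B⇒((B))B⇒((BB))B⇒(((B)B))B⇒((((B))B))B⇒(((((B)))B))B⇒(((((BB)))B))B⇒(((((BBB)))B))B⇒(((((()BB)))B))B⇒(((((()()B)))B))B⇒(((((()()())))B))B⇒(((((()()())))()))B⇒(((((()()())))()))()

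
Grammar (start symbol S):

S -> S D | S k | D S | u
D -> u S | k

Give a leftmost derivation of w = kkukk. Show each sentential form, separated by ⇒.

S ⇒ SD ⇒ SDD ⇒ DSDD ⇒ kSDD ⇒ kDSDD ⇒ kkSDD ⇒ kkuDD ⇒ kkukD ⇒ kkukk

S ⇒ SD   [S -> S D]
SD ⇒ SDD   [S -> S D]
SDD ⇒ DSDD   [S -> D S]
DSDD ⇒ kSDD   [D -> k]
kSDD ⇒ kDSDD   [S -> D S]
kDSDD ⇒ kkSDD   [D -> k]
kkSDD ⇒ kkuDD   [S -> u]
kkuDD ⇒ kkukD   [D -> k]
kkukD ⇒ kkukk   [D -> k]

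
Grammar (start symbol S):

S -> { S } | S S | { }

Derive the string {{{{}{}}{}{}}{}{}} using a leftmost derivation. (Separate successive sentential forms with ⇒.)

S ⇒ {S} ⇒ {SS} ⇒ {SSS} ⇒ {{S}SS} ⇒ {{SS}SS} ⇒ {{SSS}SS} ⇒ {{{S}SS}SS} ⇒ {{{SS}SS}SS} ⇒ {{{{}S}SS}SS} ⇒ {{{{}{}}SS}SS} ⇒ {{{{}{}}{}S}SS} ⇒ {{{{}{}}{}{}}SS} ⇒ {{{{}{}}{}{}}{}S} ⇒ {{{{}{}}{}{}}{}{}}

S ⇒ {S}   [S -> { S }]
{S} ⇒ {SS}   [S -> S S]
{SS} ⇒ {SSS}   [S -> S S]
{SSS} ⇒ {{S}SS}   [S -> { S }]
{{S}SS} ⇒ {{SS}SS}   [S -> S S]
{{SS}SS} ⇒ {{SSS}SS}   [S -> S S]
{{SSS}SS} ⇒ {{{S}SS}SS}   [S -> { S }]
{{{S}SS}SS} ⇒ {{{SS}SS}SS}   [S -> S S]
{{{SS}SS}SS} ⇒ {{{{}S}SS}SS}   [S -> { }]
{{{{}S}SS}SS} ⇒ {{{{}{}}SS}SS}   [S -> { }]
{{{{}{}}SS}SS} ⇒ {{{{}{}}{}S}SS}   [S -> { }]
{{{{}{}}{}S}SS} ⇒ {{{{}{}}{}{}}SS}   [S -> { }]
{{{{}{}}{}{}}SS} ⇒ {{{{}{}}{}{}}{}S}   [S -> { }]
{{{{}{}}{}{}}{}S} ⇒ {{{{}{}}{}{}}{}{}}   [S -> { }]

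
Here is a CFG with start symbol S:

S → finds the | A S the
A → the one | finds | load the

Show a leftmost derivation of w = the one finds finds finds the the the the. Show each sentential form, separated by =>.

S => A S the   [S → A S the]
A S the => the one S the   [A → the one]
the one S the => the one A S the the   [S → A S the]
the one A S the the => the one finds S the the   [A → finds]
the one finds S the the => the one finds A S the the the   [S → A S the]
the one finds A S the the the => the one finds finds S the the the   [A → finds]
the one finds finds S the the the => the one finds finds finds the the the the   [S → finds the]

S => A S the => the one S the => the one A S the the => the one finds S the the => the one finds A S the the the => the one finds finds S the the the => the one finds finds finds the the the the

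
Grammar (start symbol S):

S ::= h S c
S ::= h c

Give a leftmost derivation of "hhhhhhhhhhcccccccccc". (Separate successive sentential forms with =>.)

S => hSc => hhScc => hhhSccc => hhhhScccc => hhhhhSccccc => hhhhhhScccccc => hhhhhhhSccccccc => hhhhhhhhScccccccc => hhhhhhhhhSccccccccc => hhhhhhhhhhcccccccccc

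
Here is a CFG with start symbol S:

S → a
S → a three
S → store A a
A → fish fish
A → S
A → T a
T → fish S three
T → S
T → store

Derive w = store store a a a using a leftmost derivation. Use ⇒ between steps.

S ⇒ store A a   [S → store A a]
store A a ⇒ store S a   [A → S]
store S a ⇒ store store A a a   [S → store A a]
store store A a a ⇒ store store S a a   [A → S]
store store S a a ⇒ store store a a a   [S → a]

S ⇒ store A a ⇒ store S a ⇒ store store A a a ⇒ store store S a a ⇒ store store a a a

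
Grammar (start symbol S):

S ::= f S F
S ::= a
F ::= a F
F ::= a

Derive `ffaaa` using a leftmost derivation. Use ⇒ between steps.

S ⇒ fSF ⇒ ffSFF ⇒ ffaFF ⇒ ffaaF ⇒ ffaaa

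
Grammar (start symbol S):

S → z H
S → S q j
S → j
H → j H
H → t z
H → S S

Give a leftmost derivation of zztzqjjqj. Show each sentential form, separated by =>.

S => Sqj => zHqj => zSSqj => zSqjSqj => zzHqjSqj => zztzqjSqj => zztzqjjqj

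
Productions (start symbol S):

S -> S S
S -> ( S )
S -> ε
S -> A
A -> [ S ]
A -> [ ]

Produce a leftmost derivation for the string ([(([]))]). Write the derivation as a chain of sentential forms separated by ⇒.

S ⇒ (S) ⇒ (A) ⇒ ([S]) ⇒ ([(S)]) ⇒ ([((S))]) ⇒ ([((A))]) ⇒ ([(([]))])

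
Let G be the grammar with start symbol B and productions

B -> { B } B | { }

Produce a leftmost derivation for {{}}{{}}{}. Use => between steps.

B=>{B}B=>{{}}B=>{{}}{B}B=>{{}}{{}}B=>{{}}{{}}{}

B => {B}B   [B -> { B } B]
{B}B => {{}}B   [B -> { }]
{{}}B => {{}}{B}B   [B -> { B } B]
{{}}{B}B => {{}}{{}}B   [B -> { }]
{{}}{{}}B => {{}}{{}}{}   [B -> { }]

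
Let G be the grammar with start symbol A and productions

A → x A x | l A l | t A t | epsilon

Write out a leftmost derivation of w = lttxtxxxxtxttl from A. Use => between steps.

A => lAl => ltAtl => lttAttl => lttxAxttl => lttxtAtxttl => lttxtxAxtxttl => lttxtxxAxxtxttl => lttxtxxxxtxttl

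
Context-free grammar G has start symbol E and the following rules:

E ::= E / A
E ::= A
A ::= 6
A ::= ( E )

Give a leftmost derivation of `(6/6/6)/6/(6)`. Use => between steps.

E => E/A => E/A/A => A/A/A => (E)/A/A => (E/A)/A/A => (E/A/A)/A/A => (A/A/A)/A/A => (6/A/A)/A/A => (6/6/A)/A/A => (6/6/6)/A/A => (6/6/6)/6/A => (6/6/6)/6/(E) => (6/6/6)/6/(A) => (6/6/6)/6/(6)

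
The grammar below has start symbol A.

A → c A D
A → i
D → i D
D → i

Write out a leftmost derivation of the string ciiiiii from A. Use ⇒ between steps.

A ⇒ cAD   [A → c A D]
cAD ⇒ ciD   [A → i]
ciD ⇒ ciiD   [D → i D]
ciiD ⇒ ciiiD   [D → i D]
ciiiD ⇒ ciiiiD   [D → i D]
ciiiiD ⇒ ciiiiiD   [D → i D]
ciiiiiD ⇒ ciiiiii   [D → i]

A ⇒ cAD ⇒ ciD ⇒ ciiD ⇒ ciiiD ⇒ ciiiiD ⇒ ciiiiiD ⇒ ciiiiii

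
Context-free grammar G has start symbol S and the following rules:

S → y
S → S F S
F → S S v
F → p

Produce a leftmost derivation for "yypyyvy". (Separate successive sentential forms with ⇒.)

S ⇒ SFS   [S → S F S]
SFS ⇒ yFS   [S → y]
yFS ⇒ ySSvS   [F → S S v]
ySSvS ⇒ ySFSSvS   [S → S F S]
ySFSSvS ⇒ yyFSSvS   [S → y]
yyFSSvS ⇒ yypSSvS   [F → p]
yypSSvS ⇒ yypySvS   [S → y]
yypySvS ⇒ yypyyvS   [S → y]
yypyyvS ⇒ yypyyvy   [S → y]

S ⇒ SFS ⇒ yFS ⇒ ySSvS ⇒ ySFSSvS ⇒ yyFSSvS ⇒ yypSSvS ⇒ yypySvS ⇒ yypyyvS ⇒ yypyyvy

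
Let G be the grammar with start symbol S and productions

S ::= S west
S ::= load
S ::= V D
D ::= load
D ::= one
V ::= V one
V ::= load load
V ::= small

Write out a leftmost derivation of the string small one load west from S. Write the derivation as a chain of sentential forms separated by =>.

S => S west   [S ::= S west]
S west => V D west   [S ::= V D]
V D west => V one D west   [V ::= V one]
V one D west => small one D west   [V ::= small]
small one D west => small one load west   [D ::= load]

S => S west => V D west => V one D west => small one D west => small one load west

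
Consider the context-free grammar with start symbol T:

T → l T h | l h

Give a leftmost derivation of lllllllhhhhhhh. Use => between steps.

T=>lTh=>llThh=>lllThhh=>llllThhhh=>lllllThhhhh=>llllllThhhhhh=>lllllllhhhhhhh

T => lTh   [T → l T h]
lTh => llThh   [T → l T h]
llThh => lllThhh   [T → l T h]
lllThhh => llllThhhh   [T → l T h]
llllThhhh => lllllThhhhh   [T → l T h]
lllllThhhhh => llllllThhhhhh   [T → l T h]
llllllThhhhhh => lllllllhhhhhhh   [T → l h]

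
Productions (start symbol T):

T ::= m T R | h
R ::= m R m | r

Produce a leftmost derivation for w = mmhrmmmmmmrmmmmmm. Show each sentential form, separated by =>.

T => mTR   [T ::= m T R]
mTR => mmTRR   [T ::= m T R]
mmTRR => mmhRR   [T ::= h]
mmhRR => mmhrR   [R ::= r]
mmhrR => mmhrmRm   [R ::= m R m]
mmhrmRm => mmhrmmRmm   [R ::= m R m]
mmhrmmRmm => mmhrmmmRmmm   [R ::= m R m]
mmhrmmmRmmm => mmhrmmmmRmmmm   [R ::= m R m]
mmhrmmmmRmmmm => mmhrmmmmmRmmmmm   [R ::= m R m]
mmhrmmmmmRmmmmm => mmhrmmmmmmRmmmmmm   [R ::= m R m]
mmhrmmmmmmRmmmmmm => mmhrmmmmmmrmmmmmm   [R ::= r]

T=>mTR=>mmTRR=>mmhRR=>mmhrR=>mmhrmRm=>mmhrmmRmm=>mmhrmmmRmmm=>mmhrmmmmRmmmm=>mmhrmmmmmRmmmmm=>mmhrmmmmmmRmmmmmm=>mmhrmmmmmmrmmmmmm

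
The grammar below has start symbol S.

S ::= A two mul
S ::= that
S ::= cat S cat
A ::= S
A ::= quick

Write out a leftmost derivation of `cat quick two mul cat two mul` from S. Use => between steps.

S => A two mul   [S ::= A two mul]
A two mul => S two mul   [A ::= S]
S two mul => cat S cat two mul   [S ::= cat S cat]
cat S cat two mul => cat A two mul cat two mul   [S ::= A two mul]
cat A two mul cat two mul => cat quick two mul cat two mul   [A ::= quick]

S => A two mul => S two mul => cat S cat two mul => cat A two mul cat two mul => cat quick two mul cat two mul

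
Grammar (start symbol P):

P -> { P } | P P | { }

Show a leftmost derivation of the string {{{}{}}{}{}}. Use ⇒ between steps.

P⇒{P}⇒{PP}⇒{PPP}⇒{{P}PP}⇒{{PP}PP}⇒{{{}P}PP}⇒{{{}{}}PP}⇒{{{}{}}{}P}⇒{{{}{}}{}{}}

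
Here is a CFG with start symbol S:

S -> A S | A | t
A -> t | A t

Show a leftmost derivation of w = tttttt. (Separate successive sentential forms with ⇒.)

S ⇒ A ⇒ At ⇒ Att ⇒ Attt ⇒ Atttt ⇒ Attttt ⇒ tttttt

S ⇒ A   [S -> A]
A ⇒ At   [A -> A t]
At ⇒ Att   [A -> A t]
Att ⇒ Attt   [A -> A t]
Attt ⇒ Atttt   [A -> A t]
Atttt ⇒ Attttt   [A -> A t]
Attttt ⇒ tttttt   [A -> t]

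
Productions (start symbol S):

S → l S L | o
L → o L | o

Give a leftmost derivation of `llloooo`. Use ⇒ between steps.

S ⇒ lSL ⇒ llSLL ⇒ lllSLLL ⇒ llloLLL ⇒ lllooLL ⇒ llloooL ⇒ llloooo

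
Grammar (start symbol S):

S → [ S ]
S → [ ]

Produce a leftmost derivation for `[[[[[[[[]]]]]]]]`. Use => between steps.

S=>[S]=>[[S]]=>[[[S]]]=>[[[[S]]]]=>[[[[[S]]]]]=>[[[[[[S]]]]]]=>[[[[[[[S]]]]]]]=>[[[[[[[[]]]]]]]]

S => [S]   [S → [ S ]]
[S] => [[S]]   [S → [ S ]]
[[S]] => [[[S]]]   [S → [ S ]]
[[[S]]] => [[[[S]]]]   [S → [ S ]]
[[[[S]]]] => [[[[[S]]]]]   [S → [ S ]]
[[[[[S]]]]] => [[[[[[S]]]]]]   [S → [ S ]]
[[[[[[S]]]]]] => [[[[[[[S]]]]]]]   [S → [ S ]]
[[[[[[[S]]]]]]] => [[[[[[[[]]]]]]]]   [S → [ ]]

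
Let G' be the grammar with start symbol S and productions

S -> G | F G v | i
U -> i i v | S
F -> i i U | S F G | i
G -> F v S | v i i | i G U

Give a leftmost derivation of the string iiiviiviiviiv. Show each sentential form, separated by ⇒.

S ⇒ FGv   [S -> F G v]
FGv ⇒ SFGGv   [F -> S F G]
SFGGv ⇒ iFGGv   [S -> i]
iFGGv ⇒ iSFGGGv   [F -> S F G]
iSFGGGv ⇒ iiFGGGv   [S -> i]
iiFGGGv ⇒ iiiGGGv   [F -> i]
iiiGGGv ⇒ iiiviiGGv   [G -> v i i]
iiiviiGGv ⇒ iiiviiviiGv   [G -> v i i]
iiiviiviiGv ⇒ iiiviiviiviiv   [G -> v i i]

S⇒FGv⇒SFGGv⇒iFGGv⇒iSFGGGv⇒iiFGGGv⇒iiiGGGv⇒iiiviiGGv⇒iiiviiviiGv⇒iiiviiviiviiv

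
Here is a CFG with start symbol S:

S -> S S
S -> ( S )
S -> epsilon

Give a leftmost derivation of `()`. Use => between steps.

S=>SS=>SSS=>SSSS=>SSSSS=>(S)SSSS=>()SSSS=>()SSS=>()SS=>()S=>()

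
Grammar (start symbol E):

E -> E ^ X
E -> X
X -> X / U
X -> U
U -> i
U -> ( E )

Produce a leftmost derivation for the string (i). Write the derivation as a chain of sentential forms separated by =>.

E=>X=>U=>(E)=>(X)=>(U)=>(i)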